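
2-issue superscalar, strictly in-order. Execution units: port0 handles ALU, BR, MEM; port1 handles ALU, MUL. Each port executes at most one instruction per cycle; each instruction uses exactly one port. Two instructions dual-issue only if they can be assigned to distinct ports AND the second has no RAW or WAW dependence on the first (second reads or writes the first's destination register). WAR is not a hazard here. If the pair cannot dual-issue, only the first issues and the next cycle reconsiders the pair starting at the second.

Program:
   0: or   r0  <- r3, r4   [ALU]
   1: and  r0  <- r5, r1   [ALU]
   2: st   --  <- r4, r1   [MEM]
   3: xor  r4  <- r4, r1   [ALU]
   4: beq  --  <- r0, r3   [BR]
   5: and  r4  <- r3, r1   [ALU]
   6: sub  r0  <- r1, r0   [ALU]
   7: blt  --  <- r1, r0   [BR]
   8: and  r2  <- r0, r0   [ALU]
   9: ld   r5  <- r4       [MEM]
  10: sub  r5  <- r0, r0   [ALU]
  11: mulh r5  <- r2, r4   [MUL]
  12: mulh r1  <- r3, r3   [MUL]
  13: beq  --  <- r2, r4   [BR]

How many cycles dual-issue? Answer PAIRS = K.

PAIRS = 5

  cy0 -> i0 (or.ALU) WAW r0
  cy1 -> i1&i2 (and.ALU/st.MEM) pair
  cy2 -> i3&i4 (xor.ALU/beq.BR) pair
  cy3 -> i5&i6 (and.ALU/sub.ALU) pair
  cy4 -> i7&i8 (blt.BR/and.ALU) pair
  cy5 -> i9 (ld.MEM) WAW r5
  cy6 -> i10 (sub.ALU) WAW r5
  cy7 -> i11 (mulh.MUL) no-port MUL/MUL
  cy8 -> i12&i13 (mulh.MUL/beq.BR) pair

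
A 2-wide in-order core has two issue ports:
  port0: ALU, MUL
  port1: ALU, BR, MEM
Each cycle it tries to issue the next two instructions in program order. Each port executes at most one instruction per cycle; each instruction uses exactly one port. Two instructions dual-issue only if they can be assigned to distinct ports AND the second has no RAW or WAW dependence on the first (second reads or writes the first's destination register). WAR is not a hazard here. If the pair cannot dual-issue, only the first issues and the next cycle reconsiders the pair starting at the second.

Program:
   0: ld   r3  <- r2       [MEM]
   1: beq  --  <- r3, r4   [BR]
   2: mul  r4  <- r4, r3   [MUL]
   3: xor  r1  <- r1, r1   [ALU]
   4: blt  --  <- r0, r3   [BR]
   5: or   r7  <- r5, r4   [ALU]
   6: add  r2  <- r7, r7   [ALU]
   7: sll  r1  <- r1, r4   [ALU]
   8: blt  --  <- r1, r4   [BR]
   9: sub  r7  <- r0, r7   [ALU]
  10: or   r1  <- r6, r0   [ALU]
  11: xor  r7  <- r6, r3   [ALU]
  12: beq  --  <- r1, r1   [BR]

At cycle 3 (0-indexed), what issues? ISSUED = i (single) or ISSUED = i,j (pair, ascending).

ISSUED = 5

[0] i0  ld.MEM  -- no-port MEM/BR
[1] i1,i2  beq.BR/mul.MUL  -- pair
[2] i3,i4  xor.ALU/blt.BR  -- pair
[3] i5  or.ALU  -- RAW r7
[4] i6,i7  add.ALU/sll.ALU  -- pair
[5] i8,i9  blt.BR/sub.ALU  -- pair
[6] i10,i11  or.ALU/xor.ALU  -- pair
[7] i12  beq.BR  -- tail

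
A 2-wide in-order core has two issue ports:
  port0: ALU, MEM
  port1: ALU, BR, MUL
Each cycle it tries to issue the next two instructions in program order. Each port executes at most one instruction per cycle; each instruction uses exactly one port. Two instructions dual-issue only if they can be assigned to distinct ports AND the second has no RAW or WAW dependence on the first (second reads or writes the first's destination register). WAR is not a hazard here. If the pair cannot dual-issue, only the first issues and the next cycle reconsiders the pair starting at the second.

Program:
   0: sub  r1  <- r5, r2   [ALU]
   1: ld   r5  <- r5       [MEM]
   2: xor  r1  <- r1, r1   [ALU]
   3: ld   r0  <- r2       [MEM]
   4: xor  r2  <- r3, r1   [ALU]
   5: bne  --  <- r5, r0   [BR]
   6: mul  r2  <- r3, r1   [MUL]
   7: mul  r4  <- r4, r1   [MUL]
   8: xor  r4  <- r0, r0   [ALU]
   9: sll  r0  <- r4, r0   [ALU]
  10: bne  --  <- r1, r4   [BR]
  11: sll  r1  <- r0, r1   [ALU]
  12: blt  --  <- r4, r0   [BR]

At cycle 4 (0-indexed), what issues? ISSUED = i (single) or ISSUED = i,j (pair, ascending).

0. sub.ALU;ld.MEM @i0&i1  | 2-wide
1. xor.ALU;ld.MEM @i2&i3  | 2-wide
2. xor.ALU;bne.BR @i4&i5  | 2-wide
3. mul.MUL @i6  | no-port MUL/MUL
4. mul.MUL @i7  | WAW r4
5. xor.ALU @i8  | RAW r4
6. sll.ALU;bne.BR @i9&i10  | 2-wide
7. sll.ALU;blt.BR @i11&i12  | 2-wide

ISSUED = 7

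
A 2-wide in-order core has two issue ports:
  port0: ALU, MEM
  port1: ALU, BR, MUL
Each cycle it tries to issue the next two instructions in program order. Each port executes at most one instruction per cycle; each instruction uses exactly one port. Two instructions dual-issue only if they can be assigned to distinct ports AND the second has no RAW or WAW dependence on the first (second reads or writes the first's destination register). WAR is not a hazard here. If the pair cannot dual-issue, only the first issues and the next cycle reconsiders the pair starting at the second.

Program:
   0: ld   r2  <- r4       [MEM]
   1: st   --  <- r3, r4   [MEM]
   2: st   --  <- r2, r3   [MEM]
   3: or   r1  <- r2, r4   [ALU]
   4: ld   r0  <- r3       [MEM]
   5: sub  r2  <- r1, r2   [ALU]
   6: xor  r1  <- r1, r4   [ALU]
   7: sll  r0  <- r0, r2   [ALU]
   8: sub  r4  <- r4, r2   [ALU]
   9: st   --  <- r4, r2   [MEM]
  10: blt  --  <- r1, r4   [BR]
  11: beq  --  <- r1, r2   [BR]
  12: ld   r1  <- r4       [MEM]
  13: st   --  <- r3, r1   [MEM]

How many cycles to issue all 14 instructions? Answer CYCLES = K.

CYCLES = 9

c0: i0 ld  no-port MEM/MEM
c1: i1 st  no-port MEM/MEM
c2: i2/i3 st+or  2-wide
c3: i4/i5 ld+sub  2-wide
c4: i6/i7 xor+sll  2-wide
c5: i8 sub  RAW r4
c6: i9/i10 st+blt  2-wide
c7: i11/i12 beq+ld  2-wide
c8: i13 st  tail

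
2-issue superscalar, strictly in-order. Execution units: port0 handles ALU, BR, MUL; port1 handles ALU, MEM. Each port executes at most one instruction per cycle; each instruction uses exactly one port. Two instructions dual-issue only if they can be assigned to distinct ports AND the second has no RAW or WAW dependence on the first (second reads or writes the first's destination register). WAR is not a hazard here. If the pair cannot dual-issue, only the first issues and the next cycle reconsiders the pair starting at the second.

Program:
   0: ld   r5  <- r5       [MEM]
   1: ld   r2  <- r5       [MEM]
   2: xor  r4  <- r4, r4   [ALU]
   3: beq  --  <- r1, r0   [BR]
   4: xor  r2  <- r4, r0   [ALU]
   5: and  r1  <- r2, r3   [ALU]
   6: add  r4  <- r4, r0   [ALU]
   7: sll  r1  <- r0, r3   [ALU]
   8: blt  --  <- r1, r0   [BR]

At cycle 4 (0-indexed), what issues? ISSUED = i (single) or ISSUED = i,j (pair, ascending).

#0 head=0: ld.MEM i0 no-port MEM/MEM
#1 head=1: ld.MEM/xor.ALU i1+i2 2-wide
#2 head=3: beq.BR/xor.ALU i3+i4 2-wide
#3 head=5: and.ALU/add.ALU i5+i6 2-wide
#4 head=7: sll.ALU i7 RAW r1
#5 head=8: blt.BR i8 tail

ISSUED = 7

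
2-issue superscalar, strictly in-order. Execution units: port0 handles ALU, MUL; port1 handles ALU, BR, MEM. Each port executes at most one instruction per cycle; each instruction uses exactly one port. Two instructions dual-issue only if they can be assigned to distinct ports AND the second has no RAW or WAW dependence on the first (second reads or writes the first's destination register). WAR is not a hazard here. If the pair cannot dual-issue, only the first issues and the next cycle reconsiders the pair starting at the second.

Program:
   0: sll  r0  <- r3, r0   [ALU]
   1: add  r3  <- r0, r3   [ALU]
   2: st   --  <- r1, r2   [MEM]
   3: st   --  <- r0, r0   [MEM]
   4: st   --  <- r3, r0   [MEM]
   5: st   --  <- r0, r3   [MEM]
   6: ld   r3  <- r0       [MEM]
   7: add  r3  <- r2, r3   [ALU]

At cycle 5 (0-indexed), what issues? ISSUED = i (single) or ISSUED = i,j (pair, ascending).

  cy0 -> i0 (sll) RAW r0
  cy1 -> i1/i2 (add;st) dual
  cy2 -> i3 (st) no-port MEM/MEM
  cy3 -> i4 (st) no-port MEM/MEM
  cy4 -> i5 (st) no-port MEM/MEM
  cy5 -> i6 (ld) RAW+WAW r3
  cy6 -> i7 (add) tail

ISSUED = 6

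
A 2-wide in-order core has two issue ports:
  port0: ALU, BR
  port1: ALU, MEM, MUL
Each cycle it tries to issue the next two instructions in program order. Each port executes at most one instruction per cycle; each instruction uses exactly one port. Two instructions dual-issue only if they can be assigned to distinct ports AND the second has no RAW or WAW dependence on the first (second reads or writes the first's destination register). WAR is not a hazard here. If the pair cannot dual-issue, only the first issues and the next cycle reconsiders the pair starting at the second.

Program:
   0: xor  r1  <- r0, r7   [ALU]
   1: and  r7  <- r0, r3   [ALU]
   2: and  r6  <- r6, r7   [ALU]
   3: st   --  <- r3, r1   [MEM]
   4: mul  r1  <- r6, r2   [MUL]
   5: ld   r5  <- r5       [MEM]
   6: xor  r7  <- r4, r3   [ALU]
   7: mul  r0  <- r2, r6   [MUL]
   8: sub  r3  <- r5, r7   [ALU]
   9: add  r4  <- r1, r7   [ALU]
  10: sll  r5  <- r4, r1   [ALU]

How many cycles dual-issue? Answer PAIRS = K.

0. xor+and @i0/i1  | dual
1. and+st @i2/i3  | dual
2. mul @i4  | no-port MUL/MEM
3. ld+xor @i5/i6  | dual
4. mul+sub @i7/i8  | dual
5. add @i9  | RAW r4
6. sll @i10  | tail

PAIRS = 4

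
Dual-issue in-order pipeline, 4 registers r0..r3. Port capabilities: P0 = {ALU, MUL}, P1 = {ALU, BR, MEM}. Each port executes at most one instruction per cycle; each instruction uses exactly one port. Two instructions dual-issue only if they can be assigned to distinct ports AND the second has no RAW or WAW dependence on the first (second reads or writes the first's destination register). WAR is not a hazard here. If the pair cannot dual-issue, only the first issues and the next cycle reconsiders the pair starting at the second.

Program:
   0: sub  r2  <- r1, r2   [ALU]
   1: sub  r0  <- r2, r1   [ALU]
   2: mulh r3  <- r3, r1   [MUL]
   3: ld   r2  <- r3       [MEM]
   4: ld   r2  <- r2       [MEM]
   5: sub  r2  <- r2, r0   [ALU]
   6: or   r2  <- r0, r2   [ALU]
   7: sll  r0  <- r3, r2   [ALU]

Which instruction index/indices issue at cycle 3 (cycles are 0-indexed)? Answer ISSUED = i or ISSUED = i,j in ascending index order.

t=0 i0:sub ; RAW r2
t=1 i1+i2:sub+mulh ; pair
t=2 i3:ld ; no-port MEM/MEM
t=3 i4:ld ; RAW+WAW r2
t=4 i5:sub ; RAW+WAW r2
t=5 i6:or ; RAW r2
t=6 i7:sll ; tail

ISSUED = 4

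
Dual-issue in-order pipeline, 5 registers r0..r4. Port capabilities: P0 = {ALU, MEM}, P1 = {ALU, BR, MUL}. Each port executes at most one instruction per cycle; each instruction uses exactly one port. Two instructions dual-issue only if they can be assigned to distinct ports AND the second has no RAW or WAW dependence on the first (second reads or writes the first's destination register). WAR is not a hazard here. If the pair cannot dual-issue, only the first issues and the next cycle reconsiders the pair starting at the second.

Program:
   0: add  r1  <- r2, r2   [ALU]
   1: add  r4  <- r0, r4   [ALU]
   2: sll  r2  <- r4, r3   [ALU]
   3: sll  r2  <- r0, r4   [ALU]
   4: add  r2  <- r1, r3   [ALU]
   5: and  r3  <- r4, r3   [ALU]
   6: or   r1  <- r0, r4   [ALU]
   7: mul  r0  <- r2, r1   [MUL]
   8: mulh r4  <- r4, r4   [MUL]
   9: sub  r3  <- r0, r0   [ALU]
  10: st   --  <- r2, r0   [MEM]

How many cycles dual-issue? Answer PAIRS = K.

[0] i0&i1  add add  -- 2-wide
[1] i2  sll  -- WAW r2
[2] i3  sll  -- WAW r2
[3] i4&i5  add and  -- 2-wide
[4] i6  or  -- RAW r1
[5] i7  mul  -- no-port MUL/MUL
[6] i8&i9  mulh sub  -- 2-wide
[7] i10  st  -- tail

PAIRS = 3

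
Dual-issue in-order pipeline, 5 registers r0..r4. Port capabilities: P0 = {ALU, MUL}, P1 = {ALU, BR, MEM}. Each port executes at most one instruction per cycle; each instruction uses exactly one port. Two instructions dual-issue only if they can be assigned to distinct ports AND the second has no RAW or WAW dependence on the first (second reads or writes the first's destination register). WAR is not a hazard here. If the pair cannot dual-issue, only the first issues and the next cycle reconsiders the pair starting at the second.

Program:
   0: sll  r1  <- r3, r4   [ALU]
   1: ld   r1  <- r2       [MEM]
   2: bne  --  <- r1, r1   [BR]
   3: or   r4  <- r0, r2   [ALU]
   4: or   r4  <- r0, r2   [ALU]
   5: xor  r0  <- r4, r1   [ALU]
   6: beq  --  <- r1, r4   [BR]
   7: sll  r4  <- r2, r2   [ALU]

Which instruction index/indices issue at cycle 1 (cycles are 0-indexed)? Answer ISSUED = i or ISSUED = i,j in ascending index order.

c0: i0 sll  WAW r1
c1: i1 ld  no-port MEM/BR
c2: i2+i3 bne+or  dual
c3: i4 or  RAW r4
c4: i5+i6 xor+beq  dual
c5: i7 sll  tail

ISSUED = 1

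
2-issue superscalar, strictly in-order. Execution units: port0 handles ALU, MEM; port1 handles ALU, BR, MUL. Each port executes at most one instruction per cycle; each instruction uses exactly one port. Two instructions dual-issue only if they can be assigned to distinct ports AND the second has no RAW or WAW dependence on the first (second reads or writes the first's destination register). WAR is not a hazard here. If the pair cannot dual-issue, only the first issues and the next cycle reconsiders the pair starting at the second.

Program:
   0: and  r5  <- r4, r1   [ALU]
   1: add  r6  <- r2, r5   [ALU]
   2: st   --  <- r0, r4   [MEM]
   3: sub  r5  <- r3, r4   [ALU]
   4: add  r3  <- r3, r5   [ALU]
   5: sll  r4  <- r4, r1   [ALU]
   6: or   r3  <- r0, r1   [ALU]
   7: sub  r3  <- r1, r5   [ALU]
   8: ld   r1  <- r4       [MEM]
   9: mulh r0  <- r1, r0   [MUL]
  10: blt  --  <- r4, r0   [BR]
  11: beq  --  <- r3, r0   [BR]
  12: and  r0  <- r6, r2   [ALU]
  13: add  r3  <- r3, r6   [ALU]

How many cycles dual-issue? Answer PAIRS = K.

PAIRS = 4

t=0 i0:and ; RAW r5
t=1 i1+i2:add;st ; 2-wide
t=2 i3:sub ; RAW r5
t=3 i4+i5:add;sll ; 2-wide
t=4 i6:or ; WAW r3
t=5 i7+i8:sub;ld ; 2-wide
t=6 i9:mulh ; no-port MUL/BR
t=7 i10:blt ; no-port BR/BR
t=8 i11+i12:beq;and ; 2-wide
t=9 i13:add ; tail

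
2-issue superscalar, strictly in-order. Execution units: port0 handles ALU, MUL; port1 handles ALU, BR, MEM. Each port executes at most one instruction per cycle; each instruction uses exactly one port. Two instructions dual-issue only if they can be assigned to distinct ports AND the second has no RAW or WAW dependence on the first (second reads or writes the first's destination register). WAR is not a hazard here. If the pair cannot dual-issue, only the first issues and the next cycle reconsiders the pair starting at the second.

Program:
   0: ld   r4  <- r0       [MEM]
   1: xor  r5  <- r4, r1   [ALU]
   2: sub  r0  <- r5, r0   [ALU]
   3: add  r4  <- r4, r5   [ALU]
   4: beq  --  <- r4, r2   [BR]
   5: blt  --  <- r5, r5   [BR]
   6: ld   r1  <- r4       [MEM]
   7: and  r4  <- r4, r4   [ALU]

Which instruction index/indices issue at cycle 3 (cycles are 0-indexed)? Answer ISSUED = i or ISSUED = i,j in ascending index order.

ISSUED = 4

[0] i0  ld  -- RAW r4
[1] i1  xor  -- RAW r5
[2] i2&i3  sub add  -- pair
[3] i4  beq  -- no-port BR/BR
[4] i5  blt  -- no-port BR/MEM
[5] i6&i7  ld and  -- pair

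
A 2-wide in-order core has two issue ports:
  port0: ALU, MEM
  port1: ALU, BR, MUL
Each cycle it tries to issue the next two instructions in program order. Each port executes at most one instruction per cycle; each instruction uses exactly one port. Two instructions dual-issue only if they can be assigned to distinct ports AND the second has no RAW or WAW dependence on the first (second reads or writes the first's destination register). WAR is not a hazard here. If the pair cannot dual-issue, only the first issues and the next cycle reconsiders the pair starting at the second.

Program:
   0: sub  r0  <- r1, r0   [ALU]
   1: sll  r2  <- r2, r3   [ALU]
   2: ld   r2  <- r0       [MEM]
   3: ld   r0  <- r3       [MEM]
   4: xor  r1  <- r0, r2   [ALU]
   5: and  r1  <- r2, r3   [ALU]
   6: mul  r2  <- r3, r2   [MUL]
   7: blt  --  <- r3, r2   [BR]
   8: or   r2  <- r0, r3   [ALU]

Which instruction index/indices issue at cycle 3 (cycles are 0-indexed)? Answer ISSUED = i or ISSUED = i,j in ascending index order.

ISSUED = 4

c0: i0,i1 sub+sll  dual
c1: i2 ld  no-port MEM/MEM
c2: i3 ld  RAW r0
c3: i4 xor  WAW r1
c4: i5,i6 and+mul  dual
c5: i7,i8 blt+or  dual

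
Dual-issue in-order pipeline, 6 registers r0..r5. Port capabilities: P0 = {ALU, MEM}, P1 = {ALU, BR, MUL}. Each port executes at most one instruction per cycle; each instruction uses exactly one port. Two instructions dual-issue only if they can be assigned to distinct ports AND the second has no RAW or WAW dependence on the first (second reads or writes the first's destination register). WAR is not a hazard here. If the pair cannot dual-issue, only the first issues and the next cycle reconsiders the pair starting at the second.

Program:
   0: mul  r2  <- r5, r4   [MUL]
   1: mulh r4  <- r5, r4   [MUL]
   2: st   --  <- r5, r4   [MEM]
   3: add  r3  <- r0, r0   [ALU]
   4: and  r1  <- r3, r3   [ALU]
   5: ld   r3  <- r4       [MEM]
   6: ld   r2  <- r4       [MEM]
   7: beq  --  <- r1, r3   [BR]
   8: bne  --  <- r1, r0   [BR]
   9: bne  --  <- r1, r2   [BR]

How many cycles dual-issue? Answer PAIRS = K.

PAIRS = 3

t=0 i0:mul ; no-port MUL/MUL
t=1 i1:mulh ; RAW r4
t=2 i2/i3:st+add ; pair
t=3 i4/i5:and+ld ; pair
t=4 i6/i7:ld+beq ; pair
t=5 i8:bne ; no-port BR/BR
t=6 i9:bne ; tail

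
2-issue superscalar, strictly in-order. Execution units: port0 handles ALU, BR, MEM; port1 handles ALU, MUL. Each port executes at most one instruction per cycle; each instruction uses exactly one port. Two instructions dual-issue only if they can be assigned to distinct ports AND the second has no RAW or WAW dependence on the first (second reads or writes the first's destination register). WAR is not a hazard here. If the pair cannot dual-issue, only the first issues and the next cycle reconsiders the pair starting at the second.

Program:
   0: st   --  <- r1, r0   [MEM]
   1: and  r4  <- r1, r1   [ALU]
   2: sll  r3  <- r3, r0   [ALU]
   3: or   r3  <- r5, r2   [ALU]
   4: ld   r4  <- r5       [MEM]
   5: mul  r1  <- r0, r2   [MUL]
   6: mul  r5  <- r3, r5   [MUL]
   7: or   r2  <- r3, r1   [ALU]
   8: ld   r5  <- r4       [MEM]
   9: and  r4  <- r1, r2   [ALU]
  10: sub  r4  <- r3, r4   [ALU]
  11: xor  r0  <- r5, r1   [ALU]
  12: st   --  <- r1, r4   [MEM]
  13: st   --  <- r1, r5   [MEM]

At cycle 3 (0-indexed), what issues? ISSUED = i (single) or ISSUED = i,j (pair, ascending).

ISSUED = 5

c0: i0/i1 st.MEM/and.ALU  2-wide
c1: i2 sll.ALU  WAW r3
c2: i3/i4 or.ALU/ld.MEM  2-wide
c3: i5 mul.MUL  no-port MUL/MUL
c4: i6/i7 mul.MUL/or.ALU  2-wide
c5: i8/i9 ld.MEM/and.ALU  2-wide
c6: i10/i11 sub.ALU/xor.ALU  2-wide
c7: i12 st.MEM  no-port MEM/MEM
c8: i13 st.MEM  tail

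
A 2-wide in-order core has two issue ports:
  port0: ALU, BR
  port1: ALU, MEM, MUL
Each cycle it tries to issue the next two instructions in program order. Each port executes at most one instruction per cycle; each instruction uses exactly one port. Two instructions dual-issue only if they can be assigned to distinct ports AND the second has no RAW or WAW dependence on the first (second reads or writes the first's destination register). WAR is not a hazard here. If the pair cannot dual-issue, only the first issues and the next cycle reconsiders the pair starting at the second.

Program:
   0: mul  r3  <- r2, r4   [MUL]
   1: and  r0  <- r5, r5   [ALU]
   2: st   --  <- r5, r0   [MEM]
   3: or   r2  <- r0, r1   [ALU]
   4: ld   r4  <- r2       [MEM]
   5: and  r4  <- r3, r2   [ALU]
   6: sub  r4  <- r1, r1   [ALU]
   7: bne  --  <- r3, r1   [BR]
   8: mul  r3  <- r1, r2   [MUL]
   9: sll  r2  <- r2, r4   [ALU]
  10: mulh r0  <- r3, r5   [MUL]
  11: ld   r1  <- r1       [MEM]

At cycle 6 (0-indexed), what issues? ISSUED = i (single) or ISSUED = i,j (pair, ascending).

ISSUED = 10

  cy0 -> i0,i1 (mul.MUL and.ALU) dual
  cy1 -> i2,i3 (st.MEM or.ALU) dual
  cy2 -> i4 (ld.MEM) WAW r4
  cy3 -> i5 (and.ALU) WAW r4
  cy4 -> i6,i7 (sub.ALU bne.BR) dual
  cy5 -> i8,i9 (mul.MUL sll.ALU) dual
  cy6 -> i10 (mulh.MUL) no-port MUL/MEM
  cy7 -> i11 (ld.MEM) tail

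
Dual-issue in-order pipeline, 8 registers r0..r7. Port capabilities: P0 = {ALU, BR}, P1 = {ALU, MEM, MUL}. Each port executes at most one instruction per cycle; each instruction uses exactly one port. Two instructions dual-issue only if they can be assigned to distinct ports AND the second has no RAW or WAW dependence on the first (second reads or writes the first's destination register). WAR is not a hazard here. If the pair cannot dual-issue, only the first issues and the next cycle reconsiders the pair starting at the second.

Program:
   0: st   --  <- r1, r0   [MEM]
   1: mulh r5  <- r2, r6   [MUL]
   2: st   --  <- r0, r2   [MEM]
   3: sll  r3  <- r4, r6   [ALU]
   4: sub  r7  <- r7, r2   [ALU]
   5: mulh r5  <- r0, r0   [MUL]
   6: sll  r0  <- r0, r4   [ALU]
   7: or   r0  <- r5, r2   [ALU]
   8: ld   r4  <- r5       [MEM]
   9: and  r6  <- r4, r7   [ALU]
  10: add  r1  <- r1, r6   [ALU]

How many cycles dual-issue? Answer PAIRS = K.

#0 head=0: st i0 no-port MEM/MUL
#1 head=1: mulh i1 no-port MUL/MEM
#2 head=2: st;sll i2/i3 pair
#3 head=4: sub;mulh i4/i5 pair
#4 head=6: sll i6 WAW r0
#5 head=7: or;ld i7/i8 pair
#6 head=9: and i9 RAW r6
#7 head=10: add i10 tail

PAIRS = 3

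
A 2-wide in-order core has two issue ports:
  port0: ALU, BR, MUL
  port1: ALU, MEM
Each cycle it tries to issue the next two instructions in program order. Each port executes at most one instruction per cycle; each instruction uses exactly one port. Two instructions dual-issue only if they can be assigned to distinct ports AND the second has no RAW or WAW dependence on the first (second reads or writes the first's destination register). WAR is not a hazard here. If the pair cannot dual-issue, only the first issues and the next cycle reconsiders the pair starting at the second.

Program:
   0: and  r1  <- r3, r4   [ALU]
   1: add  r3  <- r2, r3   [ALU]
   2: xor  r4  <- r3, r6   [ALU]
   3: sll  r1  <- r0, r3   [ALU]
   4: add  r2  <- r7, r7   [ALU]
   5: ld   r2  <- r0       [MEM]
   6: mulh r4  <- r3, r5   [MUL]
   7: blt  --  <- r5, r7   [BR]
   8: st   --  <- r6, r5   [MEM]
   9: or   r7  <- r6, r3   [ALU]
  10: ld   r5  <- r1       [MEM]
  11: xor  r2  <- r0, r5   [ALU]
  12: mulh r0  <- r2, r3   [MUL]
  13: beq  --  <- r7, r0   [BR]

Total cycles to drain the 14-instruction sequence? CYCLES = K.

CYCLES = 9

  cy0 -> i0/i1 (and.ALU+add.ALU) pair
  cy1 -> i2/i3 (xor.ALU+sll.ALU) pair
  cy2 -> i4 (add.ALU) WAW r2
  cy3 -> i5/i6 (ld.MEM+mulh.MUL) pair
  cy4 -> i7/i8 (blt.BR+st.MEM) pair
  cy5 -> i9/i10 (or.ALU+ld.MEM) pair
  cy6 -> i11 (xor.ALU) RAW r2
  cy7 -> i12 (mulh.MUL) no-port MUL/BR
  cy8 -> i13 (beq.BR) tail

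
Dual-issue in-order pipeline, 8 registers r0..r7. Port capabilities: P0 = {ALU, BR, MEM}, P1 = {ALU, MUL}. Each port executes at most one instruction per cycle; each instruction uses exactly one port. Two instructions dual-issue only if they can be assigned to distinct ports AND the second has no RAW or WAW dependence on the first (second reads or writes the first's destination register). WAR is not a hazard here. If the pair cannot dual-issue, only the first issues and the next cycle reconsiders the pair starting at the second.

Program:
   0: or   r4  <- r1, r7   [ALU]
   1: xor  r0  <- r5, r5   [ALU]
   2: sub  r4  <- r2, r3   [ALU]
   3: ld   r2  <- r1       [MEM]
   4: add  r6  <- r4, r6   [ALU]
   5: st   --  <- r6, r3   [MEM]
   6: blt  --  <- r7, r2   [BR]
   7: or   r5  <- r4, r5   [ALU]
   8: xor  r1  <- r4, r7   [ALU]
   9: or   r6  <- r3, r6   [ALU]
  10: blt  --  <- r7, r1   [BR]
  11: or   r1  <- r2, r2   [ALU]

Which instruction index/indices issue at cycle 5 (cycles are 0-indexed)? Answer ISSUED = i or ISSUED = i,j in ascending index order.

ISSUED = 8,9

[0] i0/i1  or;xor  -- 2-wide
[1] i2/i3  sub;ld  -- 2-wide
[2] i4  add  -- RAW r6
[3] i5  st  -- no-port MEM/BR
[4] i6/i7  blt;or  -- 2-wide
[5] i8/i9  xor;or  -- 2-wide
[6] i10/i11  blt;or  -- 2-wide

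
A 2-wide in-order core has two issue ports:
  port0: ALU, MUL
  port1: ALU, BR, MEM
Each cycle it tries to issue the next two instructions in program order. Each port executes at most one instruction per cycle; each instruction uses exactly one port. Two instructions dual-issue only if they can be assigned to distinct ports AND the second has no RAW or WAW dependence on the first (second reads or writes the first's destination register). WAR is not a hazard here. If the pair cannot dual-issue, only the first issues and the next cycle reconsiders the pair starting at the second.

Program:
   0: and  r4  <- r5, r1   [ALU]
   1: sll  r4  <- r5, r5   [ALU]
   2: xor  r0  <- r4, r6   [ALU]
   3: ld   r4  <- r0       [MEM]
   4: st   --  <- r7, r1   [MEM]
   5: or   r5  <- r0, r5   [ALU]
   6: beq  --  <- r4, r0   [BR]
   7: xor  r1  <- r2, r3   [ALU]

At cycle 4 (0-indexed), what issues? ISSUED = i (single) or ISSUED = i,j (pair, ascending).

ISSUED = 4,5

c0: i0 and  WAW r4
c1: i1 sll  RAW r4
c2: i2 xor  RAW r0
c3: i3 ld  no-port MEM/MEM
c4: i4+i5 st/or  2-wide
c5: i6+i7 beq/xor  2-wide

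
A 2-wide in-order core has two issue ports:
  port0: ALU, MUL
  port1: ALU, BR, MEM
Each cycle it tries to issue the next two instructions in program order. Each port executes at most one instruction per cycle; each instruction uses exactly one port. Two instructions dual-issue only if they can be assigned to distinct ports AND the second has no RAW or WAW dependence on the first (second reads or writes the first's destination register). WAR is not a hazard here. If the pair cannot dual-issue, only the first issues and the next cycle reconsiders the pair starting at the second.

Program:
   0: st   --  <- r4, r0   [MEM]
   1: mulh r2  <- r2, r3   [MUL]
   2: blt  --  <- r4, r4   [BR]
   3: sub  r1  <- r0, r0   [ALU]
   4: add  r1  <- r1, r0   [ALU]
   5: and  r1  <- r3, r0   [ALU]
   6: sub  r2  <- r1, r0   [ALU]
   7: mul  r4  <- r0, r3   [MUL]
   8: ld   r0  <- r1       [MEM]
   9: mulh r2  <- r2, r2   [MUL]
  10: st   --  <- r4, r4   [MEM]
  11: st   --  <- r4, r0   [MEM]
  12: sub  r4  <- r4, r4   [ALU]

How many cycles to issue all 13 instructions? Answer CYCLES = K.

t=0 i0+i1:st.MEM;mulh.MUL ; 2-wide
t=1 i2+i3:blt.BR;sub.ALU ; 2-wide
t=2 i4:add.ALU ; WAW r1
t=3 i5:and.ALU ; RAW r1
t=4 i6+i7:sub.ALU;mul.MUL ; 2-wide
t=5 i8+i9:ld.MEM;mulh.MUL ; 2-wide
t=6 i10:st.MEM ; no-port MEM/MEM
t=7 i11+i12:st.MEM;sub.ALU ; 2-wide

CYCLES = 8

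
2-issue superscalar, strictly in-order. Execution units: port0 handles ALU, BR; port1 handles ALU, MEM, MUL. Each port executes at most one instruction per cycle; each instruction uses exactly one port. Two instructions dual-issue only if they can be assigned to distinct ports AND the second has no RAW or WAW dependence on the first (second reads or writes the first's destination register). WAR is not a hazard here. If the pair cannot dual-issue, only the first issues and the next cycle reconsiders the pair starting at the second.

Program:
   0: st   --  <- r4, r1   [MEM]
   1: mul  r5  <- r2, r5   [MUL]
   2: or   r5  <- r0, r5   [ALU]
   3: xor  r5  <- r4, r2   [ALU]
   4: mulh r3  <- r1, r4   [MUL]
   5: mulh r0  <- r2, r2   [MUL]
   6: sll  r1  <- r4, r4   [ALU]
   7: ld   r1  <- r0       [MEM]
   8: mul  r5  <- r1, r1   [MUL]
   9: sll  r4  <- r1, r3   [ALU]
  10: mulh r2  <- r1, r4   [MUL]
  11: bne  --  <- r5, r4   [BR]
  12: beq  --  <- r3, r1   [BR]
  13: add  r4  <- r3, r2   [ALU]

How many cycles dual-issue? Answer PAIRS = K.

c0: i0 st.MEM  no-port MEM/MUL
c1: i1 mul.MUL  RAW+WAW r5
c2: i2 or.ALU  WAW r5
c3: i3&i4 xor.ALU mulh.MUL  pair
c4: i5&i6 mulh.MUL sll.ALU  pair
c5: i7 ld.MEM  no-port MEM/MUL
c6: i8&i9 mul.MUL sll.ALU  pair
c7: i10&i11 mulh.MUL bne.BR  pair
c8: i12&i13 beq.BR add.ALU  pair

PAIRS = 5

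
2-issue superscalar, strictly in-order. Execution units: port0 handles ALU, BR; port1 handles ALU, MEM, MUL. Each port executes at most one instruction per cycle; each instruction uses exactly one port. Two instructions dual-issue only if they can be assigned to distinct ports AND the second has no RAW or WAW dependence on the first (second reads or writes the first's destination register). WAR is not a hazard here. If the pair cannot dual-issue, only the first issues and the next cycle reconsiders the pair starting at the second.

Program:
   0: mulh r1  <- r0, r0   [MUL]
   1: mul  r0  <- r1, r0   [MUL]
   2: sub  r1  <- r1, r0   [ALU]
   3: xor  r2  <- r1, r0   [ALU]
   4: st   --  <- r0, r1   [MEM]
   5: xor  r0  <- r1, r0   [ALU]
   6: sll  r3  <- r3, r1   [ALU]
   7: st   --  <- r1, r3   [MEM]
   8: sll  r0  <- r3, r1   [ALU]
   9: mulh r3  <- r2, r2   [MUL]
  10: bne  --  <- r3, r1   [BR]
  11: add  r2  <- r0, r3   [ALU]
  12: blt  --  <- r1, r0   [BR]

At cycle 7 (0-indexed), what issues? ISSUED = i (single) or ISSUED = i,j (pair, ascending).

ISSUED = 10,11

c0: i0 mulh.MUL  no-port MUL/MUL
c1: i1 mul.MUL  RAW r0
c2: i2 sub.ALU  RAW r1
c3: i3,i4 xor.ALU;st.MEM  dual
c4: i5,i6 xor.ALU;sll.ALU  dual
c5: i7,i8 st.MEM;sll.ALU  dual
c6: i9 mulh.MUL  RAW r3
c7: i10,i11 bne.BR;add.ALU  dual
c8: i12 blt.BR  tail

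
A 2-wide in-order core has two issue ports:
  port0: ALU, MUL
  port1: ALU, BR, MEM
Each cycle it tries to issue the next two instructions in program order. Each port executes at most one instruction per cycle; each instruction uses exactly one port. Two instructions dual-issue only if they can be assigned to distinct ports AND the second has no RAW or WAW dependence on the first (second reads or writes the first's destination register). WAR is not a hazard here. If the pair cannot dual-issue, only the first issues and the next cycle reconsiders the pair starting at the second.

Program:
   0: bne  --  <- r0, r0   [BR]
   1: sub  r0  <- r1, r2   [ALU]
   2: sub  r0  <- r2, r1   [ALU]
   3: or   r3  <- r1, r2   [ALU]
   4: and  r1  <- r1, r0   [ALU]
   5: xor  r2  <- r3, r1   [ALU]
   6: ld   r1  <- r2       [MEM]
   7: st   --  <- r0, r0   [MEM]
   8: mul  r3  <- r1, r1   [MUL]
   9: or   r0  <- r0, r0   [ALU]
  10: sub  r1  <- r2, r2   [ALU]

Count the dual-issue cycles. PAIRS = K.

#0 head=0: bne.BR+sub.ALU i0/i1 dual
#1 head=2: sub.ALU+or.ALU i2/i3 dual
#2 head=4: and.ALU i4 RAW r1
#3 head=5: xor.ALU i5 RAW r2
#4 head=6: ld.MEM i6 no-port MEM/MEM
#5 head=7: st.MEM+mul.MUL i7/i8 dual
#6 head=9: or.ALU+sub.ALU i9/i10 dual

PAIRS = 4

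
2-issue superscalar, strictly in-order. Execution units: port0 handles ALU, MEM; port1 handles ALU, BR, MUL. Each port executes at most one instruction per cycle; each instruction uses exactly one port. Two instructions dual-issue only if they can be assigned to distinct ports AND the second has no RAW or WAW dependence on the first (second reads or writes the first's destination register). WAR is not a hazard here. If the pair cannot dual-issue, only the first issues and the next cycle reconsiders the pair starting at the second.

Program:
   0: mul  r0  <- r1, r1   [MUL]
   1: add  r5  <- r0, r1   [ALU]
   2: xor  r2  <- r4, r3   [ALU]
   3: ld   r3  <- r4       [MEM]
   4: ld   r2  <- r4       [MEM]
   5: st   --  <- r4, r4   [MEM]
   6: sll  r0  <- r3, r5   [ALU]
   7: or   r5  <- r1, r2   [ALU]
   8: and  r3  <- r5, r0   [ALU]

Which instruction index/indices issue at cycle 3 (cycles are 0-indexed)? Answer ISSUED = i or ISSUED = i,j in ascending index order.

c0: i0 mul.MUL  RAW r0
c1: i1+i2 add.ALU+xor.ALU  pair
c2: i3 ld.MEM  no-port MEM/MEM
c3: i4 ld.MEM  no-port MEM/MEM
c4: i5+i6 st.MEM+sll.ALU  pair
c5: i7 or.ALU  RAW r5
c6: i8 and.ALU  tail

ISSUED = 4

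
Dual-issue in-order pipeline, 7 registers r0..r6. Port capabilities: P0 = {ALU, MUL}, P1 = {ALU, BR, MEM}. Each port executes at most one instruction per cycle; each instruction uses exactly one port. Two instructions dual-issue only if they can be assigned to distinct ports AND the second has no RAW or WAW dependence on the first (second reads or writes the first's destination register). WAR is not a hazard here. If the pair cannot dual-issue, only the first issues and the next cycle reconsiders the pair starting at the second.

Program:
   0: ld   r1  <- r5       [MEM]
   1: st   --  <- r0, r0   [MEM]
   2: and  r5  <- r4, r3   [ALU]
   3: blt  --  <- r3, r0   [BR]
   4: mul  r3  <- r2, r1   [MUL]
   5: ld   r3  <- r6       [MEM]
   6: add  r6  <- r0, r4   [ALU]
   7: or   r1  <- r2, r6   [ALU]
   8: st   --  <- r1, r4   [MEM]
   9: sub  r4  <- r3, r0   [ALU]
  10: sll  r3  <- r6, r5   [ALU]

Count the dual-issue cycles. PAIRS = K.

PAIRS = 4

[0] i0  ld  -- no-port MEM/MEM
[1] i1&i2  st+and  -- pair
[2] i3&i4  blt+mul  -- pair
[3] i5&i6  ld+add  -- pair
[4] i7  or  -- RAW r1
[5] i8&i9  st+sub  -- pair
[6] i10  sll  -- tail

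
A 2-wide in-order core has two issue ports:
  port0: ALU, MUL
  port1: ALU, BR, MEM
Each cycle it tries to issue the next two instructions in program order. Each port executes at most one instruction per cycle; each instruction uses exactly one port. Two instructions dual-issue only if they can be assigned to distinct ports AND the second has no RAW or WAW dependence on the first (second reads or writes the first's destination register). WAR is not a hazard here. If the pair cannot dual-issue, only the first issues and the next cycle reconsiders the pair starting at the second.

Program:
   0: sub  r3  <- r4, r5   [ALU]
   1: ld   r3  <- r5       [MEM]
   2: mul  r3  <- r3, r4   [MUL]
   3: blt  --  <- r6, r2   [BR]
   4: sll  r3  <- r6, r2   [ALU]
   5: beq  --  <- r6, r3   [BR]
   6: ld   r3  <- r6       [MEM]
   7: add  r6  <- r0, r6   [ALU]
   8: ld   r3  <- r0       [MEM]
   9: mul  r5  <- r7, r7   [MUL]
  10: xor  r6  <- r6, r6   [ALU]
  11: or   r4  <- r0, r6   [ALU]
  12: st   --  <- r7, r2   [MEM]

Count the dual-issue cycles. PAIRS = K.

[0] i0  sub.ALU  -- WAW r3
[1] i1  ld.MEM  -- RAW+WAW r3
[2] i2,i3  mul.MUL blt.BR  -- 2-wide
[3] i4  sll.ALU  -- RAW r3
[4] i5  beq.BR  -- no-port BR/MEM
[5] i6,i7  ld.MEM add.ALU  -- 2-wide
[6] i8,i9  ld.MEM mul.MUL  -- 2-wide
[7] i10  xor.ALU  -- RAW r6
[8] i11,i12  or.ALU st.MEM  -- 2-wide

PAIRS = 4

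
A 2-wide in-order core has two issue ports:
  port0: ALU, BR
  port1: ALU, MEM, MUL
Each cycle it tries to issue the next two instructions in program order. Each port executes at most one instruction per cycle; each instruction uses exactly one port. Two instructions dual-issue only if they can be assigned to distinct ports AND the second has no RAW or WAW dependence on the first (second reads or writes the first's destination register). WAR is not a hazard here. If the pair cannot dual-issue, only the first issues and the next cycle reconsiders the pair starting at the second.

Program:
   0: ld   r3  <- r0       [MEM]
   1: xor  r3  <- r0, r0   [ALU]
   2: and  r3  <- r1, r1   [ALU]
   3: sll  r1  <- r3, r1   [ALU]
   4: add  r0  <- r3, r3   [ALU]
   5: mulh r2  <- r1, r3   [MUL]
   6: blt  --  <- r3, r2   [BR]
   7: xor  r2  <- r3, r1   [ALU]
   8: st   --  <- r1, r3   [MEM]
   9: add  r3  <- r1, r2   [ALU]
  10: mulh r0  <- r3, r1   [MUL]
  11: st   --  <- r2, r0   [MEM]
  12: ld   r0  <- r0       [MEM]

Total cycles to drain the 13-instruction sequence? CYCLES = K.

CYCLES = 10

0. ld @i0  | WAW r3
1. xor @i1  | WAW r3
2. and @i2  | RAW r3
3. sll;add @i3,i4  | 2-wide
4. mulh @i5  | RAW r2
5. blt;xor @i6,i7  | 2-wide
6. st;add @i8,i9  | 2-wide
7. mulh @i10  | no-port MUL/MEM
8. st @i11  | no-port MEM/MEM
9. ld @i12  | tail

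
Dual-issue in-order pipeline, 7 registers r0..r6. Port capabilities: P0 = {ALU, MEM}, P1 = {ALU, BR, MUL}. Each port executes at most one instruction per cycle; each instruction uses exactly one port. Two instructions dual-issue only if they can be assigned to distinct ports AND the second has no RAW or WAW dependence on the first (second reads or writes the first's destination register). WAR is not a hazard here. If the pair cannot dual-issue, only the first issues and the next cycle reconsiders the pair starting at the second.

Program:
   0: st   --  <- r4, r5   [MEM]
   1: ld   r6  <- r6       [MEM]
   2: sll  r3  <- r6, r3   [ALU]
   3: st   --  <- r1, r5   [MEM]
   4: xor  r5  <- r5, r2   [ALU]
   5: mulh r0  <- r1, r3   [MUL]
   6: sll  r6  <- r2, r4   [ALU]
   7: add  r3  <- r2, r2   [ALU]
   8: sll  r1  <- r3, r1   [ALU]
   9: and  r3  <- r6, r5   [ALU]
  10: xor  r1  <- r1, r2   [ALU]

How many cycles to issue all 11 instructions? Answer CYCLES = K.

CYCLES = 7

#0 head=0: st i0 no-port MEM/MEM
#1 head=1: ld i1 RAW r6
#2 head=2: sll;st i2/i3 pair
#3 head=4: xor;mulh i4/i5 pair
#4 head=6: sll;add i6/i7 pair
#5 head=8: sll;and i8/i9 pair
#6 head=10: xor i10 tail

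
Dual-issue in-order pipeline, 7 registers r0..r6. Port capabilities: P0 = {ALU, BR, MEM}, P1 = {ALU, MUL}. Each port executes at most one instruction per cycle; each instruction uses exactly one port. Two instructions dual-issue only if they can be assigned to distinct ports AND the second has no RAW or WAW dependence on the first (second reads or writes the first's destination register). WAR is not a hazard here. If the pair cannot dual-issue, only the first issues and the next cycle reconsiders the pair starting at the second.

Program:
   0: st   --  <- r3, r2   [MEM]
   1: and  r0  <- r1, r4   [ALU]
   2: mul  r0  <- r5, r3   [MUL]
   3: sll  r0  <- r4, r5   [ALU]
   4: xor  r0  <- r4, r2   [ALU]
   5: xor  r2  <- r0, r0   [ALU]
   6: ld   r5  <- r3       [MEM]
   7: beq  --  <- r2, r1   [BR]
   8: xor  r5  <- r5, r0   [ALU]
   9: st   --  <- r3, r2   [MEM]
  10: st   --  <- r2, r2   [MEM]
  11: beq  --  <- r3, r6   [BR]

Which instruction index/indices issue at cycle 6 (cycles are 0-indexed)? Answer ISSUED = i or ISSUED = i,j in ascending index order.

ISSUED = 9

#0 head=0: st and i0/i1 dual
#1 head=2: mul i2 WAW r0
#2 head=3: sll i3 WAW r0
#3 head=4: xor i4 RAW r0
#4 head=5: xor ld i5/i6 dual
#5 head=7: beq xor i7/i8 dual
#6 head=9: st i9 no-port MEM/MEM
#7 head=10: st i10 no-port MEM/BR
#8 head=11: beq i11 tail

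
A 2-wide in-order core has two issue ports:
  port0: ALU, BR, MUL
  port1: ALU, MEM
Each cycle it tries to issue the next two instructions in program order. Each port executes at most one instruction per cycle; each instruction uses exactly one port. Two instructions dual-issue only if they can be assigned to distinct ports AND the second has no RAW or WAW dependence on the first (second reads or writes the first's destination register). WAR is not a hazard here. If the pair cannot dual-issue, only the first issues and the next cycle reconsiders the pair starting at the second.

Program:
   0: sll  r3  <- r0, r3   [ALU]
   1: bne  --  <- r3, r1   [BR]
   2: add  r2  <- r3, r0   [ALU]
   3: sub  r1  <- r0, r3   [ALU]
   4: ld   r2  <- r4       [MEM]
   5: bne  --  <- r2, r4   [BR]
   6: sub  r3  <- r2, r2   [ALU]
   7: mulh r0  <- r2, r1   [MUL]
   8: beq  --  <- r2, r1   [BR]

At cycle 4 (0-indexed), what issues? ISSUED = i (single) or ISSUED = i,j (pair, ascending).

ISSUED = 7

t=0 i0:sll.ALU ; RAW r3
t=1 i1,i2:bne.BR/add.ALU ; dual
t=2 i3,i4:sub.ALU/ld.MEM ; dual
t=3 i5,i6:bne.BR/sub.ALU ; dual
t=4 i7:mulh.MUL ; no-port MUL/BR
t=5 i8:beq.BR ; tail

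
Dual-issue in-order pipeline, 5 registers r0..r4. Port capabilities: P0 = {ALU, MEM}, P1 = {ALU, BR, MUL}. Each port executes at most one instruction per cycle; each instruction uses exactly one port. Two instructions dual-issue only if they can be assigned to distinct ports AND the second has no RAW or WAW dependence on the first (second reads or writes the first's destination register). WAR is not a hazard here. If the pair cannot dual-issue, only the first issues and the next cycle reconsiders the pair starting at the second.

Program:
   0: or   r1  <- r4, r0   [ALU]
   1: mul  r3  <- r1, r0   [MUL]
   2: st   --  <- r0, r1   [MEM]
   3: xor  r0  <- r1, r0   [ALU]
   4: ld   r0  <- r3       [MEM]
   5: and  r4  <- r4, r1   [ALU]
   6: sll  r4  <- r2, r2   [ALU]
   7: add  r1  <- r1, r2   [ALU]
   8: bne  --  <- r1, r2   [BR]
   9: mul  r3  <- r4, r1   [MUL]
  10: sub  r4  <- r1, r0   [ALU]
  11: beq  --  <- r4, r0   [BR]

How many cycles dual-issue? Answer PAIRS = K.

t=0 i0:or ; RAW r1
t=1 i1+i2:mul+st ; dual
t=2 i3:xor ; WAW r0
t=3 i4+i5:ld+and ; dual
t=4 i6+i7:sll+add ; dual
t=5 i8:bne ; no-port BR/MUL
t=6 i9+i10:mul+sub ; dual
t=7 i11:beq ; tail

PAIRS = 4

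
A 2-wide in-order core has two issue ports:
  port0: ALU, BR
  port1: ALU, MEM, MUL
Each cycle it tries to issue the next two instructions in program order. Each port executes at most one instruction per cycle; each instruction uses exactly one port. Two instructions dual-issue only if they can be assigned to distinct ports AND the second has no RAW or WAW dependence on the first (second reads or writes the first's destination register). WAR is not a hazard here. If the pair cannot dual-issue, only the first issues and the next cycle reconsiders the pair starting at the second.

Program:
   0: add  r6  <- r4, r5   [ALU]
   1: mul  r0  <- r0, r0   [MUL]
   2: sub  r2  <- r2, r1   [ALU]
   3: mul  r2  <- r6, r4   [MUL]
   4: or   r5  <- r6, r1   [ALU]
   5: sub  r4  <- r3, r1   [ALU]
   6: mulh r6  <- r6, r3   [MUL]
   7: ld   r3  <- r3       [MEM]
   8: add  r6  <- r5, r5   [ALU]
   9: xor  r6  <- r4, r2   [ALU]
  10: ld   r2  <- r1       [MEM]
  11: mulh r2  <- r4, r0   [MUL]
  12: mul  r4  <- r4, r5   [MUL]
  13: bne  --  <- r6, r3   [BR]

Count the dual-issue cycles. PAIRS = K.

PAIRS = 6

[0] i0/i1  add.ALU;mul.MUL  -- dual
[1] i2  sub.ALU  -- WAW r2
[2] i3/i4  mul.MUL;or.ALU  -- dual
[3] i5/i6  sub.ALU;mulh.MUL  -- dual
[4] i7/i8  ld.MEM;add.ALU  -- dual
[5] i9/i10  xor.ALU;ld.MEM  -- dual
[6] i11  mulh.MUL  -- no-port MUL/MUL
[7] i12/i13  mul.MUL;bne.BR  -- dual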